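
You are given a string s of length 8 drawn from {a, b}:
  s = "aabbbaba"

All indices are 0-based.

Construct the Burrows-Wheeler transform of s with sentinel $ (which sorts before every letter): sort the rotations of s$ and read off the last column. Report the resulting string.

ab$baabba

rank  rotation   last
    0  $aabbbaba  a
    1  a$aabbbab  b
    2  aabbbaba$  $
    3  aba$aabbb  b
    4  abbbaba$a  a
    5  ba$aabbba  a
    6  baba$aabb  b
    7  bbaba$aab  b
    8  bbbaba$aa  a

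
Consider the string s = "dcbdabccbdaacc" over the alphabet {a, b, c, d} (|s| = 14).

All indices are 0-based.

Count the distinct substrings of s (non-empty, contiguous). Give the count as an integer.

rank | idx | suffix
   0 |  10 | aacc
   1 |   4 | abccbdaacc
   2 |  11 | acc
   3 |   5 | bccbdaacc
   4 |   8 | bdaacc
   5 |   2 | bdabccbdaacc
   6 |  13 | c
   7 |   7 | cbdaacc
   8 |   1 | cbdabccbdaacc
   9 |  12 | cc
  10 |   6 | ccbdaacc
  11 |   9 | daacc
  12 |   3 | dabccbdaacc
  13 |   0 | dcbdabccbdaacc

SA = [10, 4, 11, 5, 8, 2, 13, 7, 1, 12, 6, 9, 3, 0]
i: (SA[i-1],SA[i]) lcp shared
  1: (10,4) 1 'a'
  2: (4,11) 1 'a'
  3: (11,5) 0 ''
  4: (5,8) 1 'b'
  5: (8,2) 3 'bda'
  6: (2,13) 0 ''
  7: (13,7) 1 'c'
  8: (7,1) 4 'cbda'
  9: (1,12) 1 'c'
  10: (12,6) 2 'cc'
  11: (6,9) 0 ''
  12: (9,3) 2 'da'
  13: (3,0) 1 'd'

n(n+1)/2 = 14·15/2 = 105
Σ LCP = 0 + 1 + 1 + 0 + 1 + 3 + 0 + 1 + 4 + 1 + 2 + 0 + 2 + 1 = 17
distinct = 105 − 17 = 88

88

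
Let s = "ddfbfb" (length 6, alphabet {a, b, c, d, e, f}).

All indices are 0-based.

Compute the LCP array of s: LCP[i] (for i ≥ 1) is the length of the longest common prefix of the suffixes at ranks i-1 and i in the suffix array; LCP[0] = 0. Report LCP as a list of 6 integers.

[0, 1, 0, 1, 0, 2]

rank | idx | suffix
   0 |   5 | b
   1 |   3 | bfb
   2 |   0 | ddfbfb
   3 |   1 | dfbfb
   4 |   4 | fb
   5 |   2 | fbfb

SA = [5, 3, 0, 1, 4, 2]
i: (SA[i-1],SA[i]) lcp shared
  1: (5,3) 1 'b'
  2: (3,0) 0 ''
  3: (0,1) 1 'd'
  4: (1,4) 0 ''
  5: (4,2) 2 'fb'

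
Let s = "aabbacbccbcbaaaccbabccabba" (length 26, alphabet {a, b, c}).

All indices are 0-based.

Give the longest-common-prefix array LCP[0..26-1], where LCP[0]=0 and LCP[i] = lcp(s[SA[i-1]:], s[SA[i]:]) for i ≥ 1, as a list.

[0, 1, 2, 2, 1, 4, 2, 1, 2, 0, 2, 2, 2, 1, 3, 1, 2, 3, 0, 1, 3, 2, 3, 1, 2, 3]

rank | idx | suffix
   0 |  25 | a
   1 |  12 | aaaccbabccabba
   2 |   0 | aabbacbccbcbaaaccbabccabba
   3 |  13 | aaccbabccabba
   4 |  22 | abba
   5 |   1 | abbacbccbcbaaaccbabccabba
   6 |  18 | abccabba
   7 |   4 | acbccbcbaaaccbabccabba
   8 |  14 | accbabccabba
   9 |  24 | ba
  10 |  11 | baaaccbabccabba
  11 |  17 | babccabba
  12 |   3 | bacbccbcbaaaccbabccabba
  13 |  23 | bba
  14 |   2 | bbacbccbcbaaaccbabccabba
  15 |   9 | bcbaaaccbabccabba
  16 |  19 | bccabba
  17 |   6 | bccbcbaaaccbabccabba
  18 |  21 | cabba
  19 |  10 | cbaaaccbabccabba
  20 |  16 | cbabccabba
  21 |   8 | cbcbaaaccbabccabba
  22 |   5 | cbccbcbaaaccbabccabba
  23 |  20 | ccabba
  24 |  15 | ccbabccabba
  25 |   7 | ccbcbaaaccbabccabba

SA = [25, 12, 0, 13, 22, 1, 18, 4, 14, 24, 11, 17, 3, 23, 2, 9, 19, 6, 21, 10, 16, 8, 5, 20, 15, 7]
[i] adj suffixes → lcp
  [1] 25/12 → 1 ('a')
  [2] 12/0 → 2 ('aa')
  [3] 0/13 → 2 ('aa')
  [4] 13/22 → 1 ('a')
  [5] 22/1 → 4 ('abba')
  [6] 1/18 → 2 ('ab')
  [7] 18/4 → 1 ('a')
  [8] 4/14 → 2 ('ac')
  [9] 14/24 → 0 ('')
  [10] 24/11 → 2 ('ba')
  [11] 11/17 → 2 ('ba')
  [12] 17/3 → 2 ('ba')
  [13] 3/23 → 1 ('b')
  [14] 23/2 → 3 ('bba')
  [15] 2/9 → 1 ('b')
  [16] 9/19 → 2 ('bc')
  [17] 19/6 → 3 ('bcc')
  [18] 6/21 → 0 ('')
  [19] 21/10 → 1 ('c')
  [20] 10/16 → 3 ('cba')
  [21] 16/8 → 2 ('cb')
  [22] 8/5 → 3 ('cbc')
  [23] 5/20 → 1 ('c')
  [24] 20/15 → 2 ('cc')
  [25] 15/7 → 3 ('ccb')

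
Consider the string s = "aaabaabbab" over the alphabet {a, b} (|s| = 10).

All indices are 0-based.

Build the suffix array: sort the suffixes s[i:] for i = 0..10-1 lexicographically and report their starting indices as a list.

rank→(start, suffix):
  0 → (0, 'aaabaabbab')
  1 → (1, 'aabaabbab')
  2 → (4, 'aabbab')
  3 → (8, 'ab')
  4 → (2, 'abaabbab')
  5 → (5, 'abbab')
  6 → (9, 'b')
  7 → (3, 'baabbab')
  8 → (7, 'bab')
  9 → (6, 'bbab')

[0, 1, 4, 8, 2, 5, 9, 3, 7, 6]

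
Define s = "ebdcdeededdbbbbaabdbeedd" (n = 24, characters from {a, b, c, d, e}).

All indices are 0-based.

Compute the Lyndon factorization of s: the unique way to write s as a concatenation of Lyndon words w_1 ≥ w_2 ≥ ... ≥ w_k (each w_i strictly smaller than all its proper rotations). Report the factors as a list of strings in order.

["e", "bdcdeededd", "b", "b", "b", "b", "aabdbeedd"]

emit factor 1: 'e' (i=0, period=1)
emit factor 2: 'bdcdeededd' (i=1, period=10)
emit factor 3: 'b' (i=11, period=1)
emit factor 4: 'b' (i=12, period=1)
emit factor 5: 'b' (i=13, period=1)
emit factor 6: 'b' (i=14, period=1)
emit factor 7: 'aabdbeedd' (i=15, period=9)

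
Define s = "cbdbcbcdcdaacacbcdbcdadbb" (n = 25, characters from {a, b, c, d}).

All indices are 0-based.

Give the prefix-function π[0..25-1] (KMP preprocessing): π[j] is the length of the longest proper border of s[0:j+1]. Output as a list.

[0, 0, 0, 0, 1, 2, 1, 0, 1, 0, 0, 0, 1, 0, 1, 2, 1, 0, 0, 1, 0, 0, 0, 0, 0]

π[0] = 0
j=1 s[j]='b': π[1]=0 (border '')
j=2 s[j]='d': π[2]=0 (border '')
j=3 s[j]='b': π[3]=0 (border '')
j=4 s[j]='c': π[4]=1 (border 'c')
j=5 s[j]='b': π[5]=2 (border 'cb')
j=6 s[j]='c': k: 2→0; π[6]=1 (border 'c')
j=7 s[j]='d': k: 1→0; π[7]=0 (border '')
j=8 s[j]='c': π[8]=1 (border 'c')
j=9 s[j]='d': k: 1→0; π[9]=0 (border '')
j=10 s[j]='a': π[10]=0 (border '')
j=11 s[j]='a': π[11]=0 (border '')
j=12 s[j]='c': π[12]=1 (border 'c')
j=13 s[j]='a': k: 1→0; π[13]=0 (border '')
j=14 s[j]='c': π[14]=1 (border 'c')
j=15 s[j]='b': π[15]=2 (border 'cb')
j=16 s[j]='c': k: 2→0; π[16]=1 (border 'c')
j=17 s[j]='d': k: 1→0; π[17]=0 (border '')
j=18 s[j]='b': π[18]=0 (border '')
j=19 s[j]='c': π[19]=1 (border 'c')
j=20 s[j]='d': k: 1→0; π[20]=0 (border '')
j=21 s[j]='a': π[21]=0 (border '')
j=22 s[j]='d': π[22]=0 (border '')
j=23 s[j]='b': π[23]=0 (border '')
j=24 s[j]='b': π[24]=0 (border '')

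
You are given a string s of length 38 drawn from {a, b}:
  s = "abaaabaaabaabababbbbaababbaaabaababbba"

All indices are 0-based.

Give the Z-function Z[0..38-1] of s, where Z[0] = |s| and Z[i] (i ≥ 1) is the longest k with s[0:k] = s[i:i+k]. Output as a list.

[38, 0, 1, 1, 8, 0, 1, 1, 4, 0, 1, 3, 0, 3, 0, 2, 0, 0, 0, 0, 1, 3, 0, 2, 0, 0, 1, 1, 4, 0, 1, 3, 0, 2, 0, 0, 0, 1]

Z[0]=38
i=1: fresh scan; Z[1]=0
i=2: fresh scan; Z[2]=1 grow→box=[2,3)
i=3: fresh scan; Z[3]=1 grow→box=[3,4)
i=4: fresh scan; Z[4]=8 grow→box=[4,12)
i=5: min(r-i=7, Z[1]=0)=0; Z[5]=0
i=6: min(r-i=6, Z[2]=1)=1; Z[6]=1
i=7: min(r-i=5, Z[3]=1)=1; Z[7]=1
i=8: min(r-i=4, Z[4]=8)=4; Z[8]=4
i=9: min(r-i=3, Z[5]=0)=0; Z[9]=0
i=10: min(r-i=2, Z[6]=1)=1; Z[10]=1
i=11: min(r-i=1, Z[7]=1)=1; Z[11]=3 grow→box=[11,14)
i=12: min(r-i=2, Z[1]=0)=0; Z[12]=0
i=13: min(r-i=1, Z[2]=1)=1; Z[13]=3 grow→box=[13,16)
i=14: min(r-i=2, Z[1]=0)=0; Z[14]=0
i=15: min(r-i=1, Z[2]=1)=1; Z[15]=2 grow→box=[15,17)
i=16: min(r-i=1, Z[1]=0)=0; Z[16]=0
i=17: fresh scan; Z[17]=0
i=18: fresh scan; Z[18]=0
i=19: fresh scan; Z[19]=0
i=20: fresh scan; Z[20]=1 grow→box=[20,21)
i=21: fresh scan; Z[21]=3 grow→box=[21,24)
i=22: min(r-i=2, Z[1]=0)=0; Z[22]=0
i=23: min(r-i=1, Z[2]=1)=1; Z[23]=2 grow→box=[23,25)
i=24: min(r-i=1, Z[1]=0)=0; Z[24]=0
i=25: fresh scan; Z[25]=0
i=26: fresh scan; Z[26]=1 grow→box=[26,27)
i=27: fresh scan; Z[27]=1 grow→box=[27,28)
i=28: fresh scan; Z[28]=4 grow→box=[28,32)
i=29: min(r-i=3, Z[1]=0)=0; Z[29]=0
i=30: min(r-i=2, Z[2]=1)=1; Z[30]=1
i=31: min(r-i=1, Z[3]=1)=1; Z[31]=3 grow→box=[31,34)
i=32: min(r-i=2, Z[1]=0)=0; Z[32]=0
i=33: min(r-i=1, Z[2]=1)=1; Z[33]=2 grow→box=[33,35)
i=34: min(r-i=1, Z[1]=0)=0; Z[34]=0
i=35: fresh scan; Z[35]=0
i=36: fresh scan; Z[36]=0
i=37: fresh scan; Z[37]=1 grow→box=[37,38)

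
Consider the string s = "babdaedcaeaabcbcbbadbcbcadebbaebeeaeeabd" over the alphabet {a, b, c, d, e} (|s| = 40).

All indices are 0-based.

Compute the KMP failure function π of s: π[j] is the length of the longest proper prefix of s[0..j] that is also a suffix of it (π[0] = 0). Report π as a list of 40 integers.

π[0] = 0
j=1 s[j]='a': π[1]=0 (border '')
j=2 s[j]='b': π[2]=1 (border 'b')
j=3 s[j]='d': k: 1→0; π[3]=0 (border '')
j=4 s[j]='a': π[4]=0 (border '')
j=5 s[j]='e': π[5]=0 (border '')
j=6 s[j]='d': π[6]=0 (border '')
j=7 s[j]='c': π[7]=0 (border '')
j=8 s[j]='a': π[8]=0 (border '')
j=9 s[j]='e': π[9]=0 (border '')
j=10 s[j]='a': π[10]=0 (border '')
j=11 s[j]='a': π[11]=0 (border '')
j=12 s[j]='b': π[12]=1 (border 'b')
j=13 s[j]='c': k: 1→0; π[13]=0 (border '')
j=14 s[j]='b': π[14]=1 (border 'b')
j=15 s[j]='c': k: 1→0; π[15]=0 (border '')
j=16 s[j]='b': π[16]=1 (border 'b')
j=17 s[j]='b': k: 1→0; π[17]=1 (border 'b')
j=18 s[j]='a': π[18]=2 (border 'ba')
j=19 s[j]='d': k: 2→0; π[19]=0 (border '')
j=20 s[j]='b': π[20]=1 (border 'b')
j=21 s[j]='c': k: 1→0; π[21]=0 (border '')
j=22 s[j]='b': π[22]=1 (border 'b')
j=23 s[j]='c': k: 1→0; π[23]=0 (border '')
j=24 s[j]='a': π[24]=0 (border '')
j=25 s[j]='d': π[25]=0 (border '')
j=26 s[j]='e': π[26]=0 (border '')
j=27 s[j]='b': π[27]=1 (border 'b')
j=28 s[j]='b': k: 1→0; π[28]=1 (border 'b')
j=29 s[j]='a': π[29]=2 (border 'ba')
j=30 s[j]='e': k: 2→0; π[30]=0 (border '')
j=31 s[j]='b': π[31]=1 (border 'b')
j=32 s[j]='e': k: 1→0; π[32]=0 (border '')
j=33 s[j]='e': π[33]=0 (border '')
j=34 s[j]='a': π[34]=0 (border '')
j=35 s[j]='e': π[35]=0 (border '')
j=36 s[j]='e': π[36]=0 (border '')
j=37 s[j]='a': π[37]=0 (border '')
j=38 s[j]='b': π[38]=1 (border 'b')
j=39 s[j]='d': k: 1→0; π[39]=0 (border '')

[0, 0, 1, 0, 0, 0, 0, 0, 0, 0, 0, 0, 1, 0, 1, 0, 1, 1, 2, 0, 1, 0, 1, 0, 0, 0, 0, 1, 1, 2, 0, 1, 0, 0, 0, 0, 0, 0, 1, 0]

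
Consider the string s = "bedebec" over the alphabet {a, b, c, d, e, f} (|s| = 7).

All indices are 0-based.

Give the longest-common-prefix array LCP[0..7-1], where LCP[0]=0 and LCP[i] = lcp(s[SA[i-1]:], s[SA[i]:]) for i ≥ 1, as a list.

sorted suffixes:
  #0 SA[0]=4  'bec'
  #1 SA[1]=0  'bedebec'
  #2 SA[2]=6  'c'
  #3 SA[3]=2  'debec'
  #4 SA[4]=3  'ebec'
  #5 SA[5]=5  'ec'
  #6 SA[6]=1  'edebec'

SA = [4, 0, 6, 2, 3, 5, 1]
i: (SA[i-1],SA[i]) lcp shared
  1: (4,0) 2 'be'
  2: (0,6) 0 ''
  3: (6,2) 0 ''
  4: (2,3) 0 ''
  5: (3,5) 1 'e'
  6: (5,1) 1 'e'

[0, 2, 0, 0, 0, 1, 1]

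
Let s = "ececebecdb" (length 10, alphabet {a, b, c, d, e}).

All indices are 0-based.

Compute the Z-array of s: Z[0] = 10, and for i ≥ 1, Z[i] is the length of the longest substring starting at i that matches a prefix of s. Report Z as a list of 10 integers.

[10, 0, 3, 0, 1, 0, 2, 0, 0, 0]

Z[0]=10
i=1: fresh scan; Z[1]=0
i=2: fresh scan; Z[2]=3 grow→box=[2,5)
i=3: min(r-i=2, Z[1]=0)=0; Z[3]=0
i=4: min(r-i=1, Z[2]=3)=1; Z[4]=1
i=5: fresh scan; Z[5]=0
i=6: fresh scan; Z[6]=2 grow→box=[6,8)
i=7: min(r-i=1, Z[1]=0)=0; Z[7]=0
i=8: fresh scan; Z[8]=0
i=9: fresh scan; Z[9]=0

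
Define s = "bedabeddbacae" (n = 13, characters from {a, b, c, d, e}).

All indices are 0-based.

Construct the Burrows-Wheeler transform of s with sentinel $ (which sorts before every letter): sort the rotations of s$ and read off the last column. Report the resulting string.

edbcd$aaedeabb

rank  rotation        last
    0  $bedabeddbacae  e
    1  abeddbacae$bed  d
    2  acae$bedabeddb  b
    3  ae$bedabeddbac  c
    4  bacae$bedabedd  d
    5  bedabeddbacae$  $
    6  beddbacae$beda  a
    7  cae$bedabeddba  a
    8  dabeddbacae$be  e
    9  dbacae$bedabed  d
   10  ddbacae$bedabe  e
   11  e$bedabeddbaca  a
   12  edabeddbacae$b  b
   13  eddbacae$bedab  b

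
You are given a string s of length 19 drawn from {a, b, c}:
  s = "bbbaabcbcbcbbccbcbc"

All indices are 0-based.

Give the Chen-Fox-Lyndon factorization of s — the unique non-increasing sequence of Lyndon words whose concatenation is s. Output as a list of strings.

["b", "b", "b", "aabcbcbcbbccbcbc"]

emit factor 1: 'b' (i=0, period=1)
emit factor 2: 'b' (i=1, period=1)
emit factor 3: 'b' (i=2, period=1)
emit factor 4: 'aabcbcbcbbccbcbc' (i=3, period=16)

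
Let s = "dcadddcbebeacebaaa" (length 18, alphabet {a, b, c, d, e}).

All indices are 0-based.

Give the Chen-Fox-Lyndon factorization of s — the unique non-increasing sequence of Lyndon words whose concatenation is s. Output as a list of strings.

emit factor 1: 'd' (i=0, period=1)
emit factor 2: 'c' (i=1, period=1)
emit factor 3: 'adddcbebe' (i=2, period=9)
emit factor 4: 'aceb' (i=11, period=4)
emit factor 5: 'a' (i=15, period=1)
emit factor 6: 'a' (i=16, period=1)
emit factor 7: 'a' (i=17, period=1)

["d", "c", "adddcbebe", "aceb", "a", "a", "a"]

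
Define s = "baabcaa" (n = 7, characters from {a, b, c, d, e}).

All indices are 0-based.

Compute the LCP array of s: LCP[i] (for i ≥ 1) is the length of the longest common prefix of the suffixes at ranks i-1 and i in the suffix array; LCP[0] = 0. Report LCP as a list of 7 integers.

[0, 1, 2, 1, 0, 1, 0]

sorted suffixes:
  #0 SA[0]=6  'a'
  #1 SA[1]=5  'aa'
  #2 SA[2]=1  'aabcaa'
  #3 SA[3]=2  'abcaa'
  #4 SA[4]=0  'baabcaa'
  #5 SA[5]=3  'bcaa'
  #6 SA[6]=4  'caa'

SA = [6, 5, 1, 2, 0, 3, 4]
rank  pair      lcp
   1  s[6:],s[5:]  1  'a'
   2  s[5:],s[1:]  2  'aa'
   3  s[1:],s[2:]  1  'a'
   4  s[2:],s[0:]  0  ''
   5  s[0:],s[3:]  1  'b'
   6  s[3:],s[4:]  0  ''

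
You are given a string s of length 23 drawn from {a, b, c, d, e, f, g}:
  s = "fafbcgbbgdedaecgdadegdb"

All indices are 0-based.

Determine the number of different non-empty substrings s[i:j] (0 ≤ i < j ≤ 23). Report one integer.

rank | idx | suffix
   0 |  17 | adegdb
   1 |  12 | aecgdadegdb
   2 |   1 | afbcgbbgdedaecgdadegdb
   3 |  22 | b
   4 |   6 | bbgdedaecgdadegdb
   5 |   3 | bcgbbgdedaecgdadegdb
   6 |   7 | bgdedaecgdadegdb
   7 |   4 | cgbbgdedaecgdadegdb
   8 |  14 | cgdadegdb
   9 |  16 | dadegdb
  10 |  11 | daecgdadegdb
  11 |  21 | db
  12 |   9 | dedaecgdadegdb
  13 |  18 | degdb
  14 |  13 | ecgdadegdb
  15 |  10 | edaecgdadegdb
  16 |  19 | egdb
  17 |   0 | fafbcgbbgdedaecgdadegdb
  18 |   2 | fbcgbbgdedaecgdadegdb
  19 |   5 | gbbgdedaecgdadegdb
  20 |  15 | gdadegdb
  21 |  20 | gdb
  22 |   8 | gdedaecgdadegdb

SA = [17, 12, 1, 22, 6, 3, 7, 4, 14, 16, 11, 21, 9, 18, 13, 10, 19, 0, 2, 5, 15, 20, 8]
i: (SA[i-1],SA[i]) lcp shared
  1: (17,12) 1 'a'
  2: (12,1) 1 'a'
  3: (1,22) 0 ''
  4: (22,6) 1 'b'
  5: (6,3) 1 'b'
  6: (3,7) 1 'b'
  7: (7,4) 0 ''
  8: (4,14) 2 'cg'
  9: (14,16) 0 ''
  10: (16,11) 2 'da'
  11: (11,21) 1 'd'
  12: (21,9) 1 'd'
  13: (9,18) 2 'de'
  14: (18,13) 0 ''
  15: (13,10) 1 'e'
  16: (10,19) 1 'e'
  17: (19,0) 0 ''
  18: (0,2) 1 'f'
  19: (2,5) 0 ''
  20: (5,15) 1 'g'
  21: (15,20) 2 'gd'
  22: (20,8) 2 'gd'

n(n+1)/2 = 23·24/2 = 276
Σ LCP = 0 + 1 + 1 + 0 + 1 + 1 + 1 + 0 + 2 + 0 + 2 + 1 + 1 + 2 + 0 + 1 + 1 + 0 + 1 + 0 + 1 + 2 + 2 = 21
distinct = 276 − 21 = 255

255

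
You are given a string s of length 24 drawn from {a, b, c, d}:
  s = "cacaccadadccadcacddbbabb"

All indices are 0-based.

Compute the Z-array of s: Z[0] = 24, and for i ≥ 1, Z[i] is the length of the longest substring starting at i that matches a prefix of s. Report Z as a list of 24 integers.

Z[0]=24
i=1: i≥r, start 0; Z[1]=0
i=2: i≥r, start 0; Z[2]=3 extend→box=[2,5)
i=3: min(r-i=2, Z[1]=0)=0; Z[3]=0
i=4: min(r-i=1, Z[2]=3)=1; Z[4]=1
i=5: i≥r, start 0; Z[5]=2 extend→box=[5,7)
i=6: min(r-i=1, Z[1]=0)=0; Z[6]=0
i=7: i≥r, start 0; Z[7]=0
i=8: i≥r, start 0; Z[8]=0
i=9: i≥r, start 0; Z[9]=0
i=10: i≥r, start 0; Z[10]=1 extend→box=[10,11)
i=11: i≥r, start 0; Z[11]=2 extend→box=[11,13)
i=12: min(r-i=1, Z[1]=0)=0; Z[12]=0
i=13: i≥r, start 0; Z[13]=0
i=14: i≥r, start 0; Z[14]=3 extend→box=[14,17)
i=15: min(r-i=2, Z[1]=0)=0; Z[15]=0
i=16: min(r-i=1, Z[2]=3)=1; Z[16]=1
i=17: i≥r, start 0; Z[17]=0
i=18: i≥r, start 0; Z[18]=0
i=19: i≥r, start 0; Z[19]=0
i=20: i≥r, start 0; Z[20]=0
i=21: i≥r, start 0; Z[21]=0
i=22: i≥r, start 0; Z[22]=0
i=23: i≥r, start 0; Z[23]=0

[24, 0, 3, 0, 1, 2, 0, 0, 0, 0, 1, 2, 0, 0, 3, 0, 1, 0, 0, 0, 0, 0, 0, 0]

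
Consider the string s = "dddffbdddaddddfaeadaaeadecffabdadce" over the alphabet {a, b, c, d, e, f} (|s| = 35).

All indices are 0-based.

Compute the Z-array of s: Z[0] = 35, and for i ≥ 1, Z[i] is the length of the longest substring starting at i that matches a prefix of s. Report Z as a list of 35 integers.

[35, 2, 1, 0, 0, 0, 3, 2, 1, 0, 3, 4, 2, 1, 0, 0, 0, 0, 1, 0, 0, 0, 0, 1, 0, 0, 0, 0, 0, 0, 1, 0, 1, 0, 0]

Z[0]=35
i=1: i≥r, start 0; Z[1]=2 grow→box=[1,3)
i=2: min(r-i=1, Z[1]=2)=1; Z[2]=1
i=3: i≥r, start 0; Z[3]=0
i=4: i≥r, start 0; Z[4]=0
i=5: i≥r, start 0; Z[5]=0
i=6: i≥r, start 0; Z[6]=3 grow→box=[6,9)
i=7: min(r-i=2, Z[1]=2)=2; Z[7]=2
i=8: min(r-i=1, Z[2]=1)=1; Z[8]=1
i=9: i≥r, start 0; Z[9]=0
i=10: i≥r, start 0; Z[10]=3 grow→box=[10,13)
i=11: min(r-i=2, Z[1]=2)=2; Z[11]=4 grow→box=[11,15)
i=12: min(r-i=3, Z[1]=2)=2; Z[12]=2
i=13: min(r-i=2, Z[2]=1)=1; Z[13]=1
i=14: min(r-i=1, Z[3]=0)=0; Z[14]=0
i=15: i≥r, start 0; Z[15]=0
i=16: i≥r, start 0; Z[16]=0
i=17: i≥r, start 0; Z[17]=0
i=18: i≥r, start 0; Z[18]=1 grow→box=[18,19)
i=19: i≥r, start 0; Z[19]=0
i=20: i≥r, start 0; Z[20]=0
i=21: i≥r, start 0; Z[21]=0
i=22: i≥r, start 0; Z[22]=0
i=23: i≥r, start 0; Z[23]=1 grow→box=[23,24)
i=24: i≥r, start 0; Z[24]=0
i=25: i≥r, start 0; Z[25]=0
i=26: i≥r, start 0; Z[26]=0
i=27: i≥r, start 0; Z[27]=0
i=28: i≥r, start 0; Z[28]=0
i=29: i≥r, start 0; Z[29]=0
i=30: i≥r, start 0; Z[30]=1 grow→box=[30,31)
i=31: i≥r, start 0; Z[31]=0
i=32: i≥r, start 0; Z[32]=1 grow→box=[32,33)
i=33: i≥r, start 0; Z[33]=0
i=34: i≥r, start 0; Z[34]=0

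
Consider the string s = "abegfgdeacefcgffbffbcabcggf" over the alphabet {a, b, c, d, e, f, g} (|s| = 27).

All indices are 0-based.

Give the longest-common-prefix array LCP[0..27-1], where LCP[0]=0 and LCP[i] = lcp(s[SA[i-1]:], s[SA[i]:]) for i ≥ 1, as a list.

[0, 2, 1, 0, 2, 1, 1, 0, 1, 1, 2, 0, 0, 1, 1, 0, 1, 2, 1, 1, 3, 1, 0, 1, 2, 2, 1]

rank | idx | suffix
   0 |  21 | abcggf
   1 |   0 | abegfgdeacefcgffbffbcabcggf
   2 |   8 | acefcgffbffbcabcggf
   3 |  19 | bcabcggf
   4 |  22 | bcggf
   5 |   1 | begfgdeacefcgffbffbcabcggf
   6 |  16 | bffbcabcggf
   7 |  20 | cabcggf
   8 |   9 | cefcgffbffbcabcggf
   9 |  12 | cgffbffbcabcggf
  10 |  23 | cggf
  11 |   6 | deacefcgffbffbcabcggf
  12 |   7 | eacefcgffbffbcabcggf
  13 |  10 | efcgffbffbcabcggf
  14 |   2 | egfgdeacefcgffbffbcabcggf
  15 |  26 | f
  16 |  18 | fbcabcggf
  17 |  15 | fbffbcabcggf
  18 |  11 | fcgffbffbcabcggf
  19 |  17 | ffbcabcggf
  20 |  14 | ffbffbcabcggf
  21 |   4 | fgdeacefcgffbffbcabcggf
  22 |   5 | gdeacefcgffbffbcabcggf
  23 |  25 | gf
  24 |  13 | gffbffbcabcggf
  25 |   3 | gfgdeacefcgffbffbcabcggf
  26 |  24 | ggf

SA = [21, 0, 8, 19, 22, 1, 16, 20, 9, 12, 23, 6, 7, 10, 2, 26, 18, 15, 11, 17, 14, 4, 5, 25, 13, 3, 24]
rank  pair      lcp
   1  s[21:],s[0:]  2  'ab'
   2  s[0:],s[8:]  1  'a'
   3  s[8:],s[19:]  0  ''
   4  s[19:],s[22:]  2  'bc'
   5  s[22:],s[1:]  1  'b'
   6  s[1:],s[16:]  1  'b'
   7  s[16:],s[20:]  0  ''
   8  s[20:],s[9:]  1  'c'
   9  s[9:],s[12:]  1  'c'
  10  s[12:],s[23:]  2  'cg'
  11  s[23:],s[6:]  0  ''
  12  s[6:],s[7:]  0  ''
  13  s[7:],s[10:]  1  'e'
  14  s[10:],s[2:]  1  'e'
  15  s[2:],s[26:]  0  ''
  16  s[26:],s[18:]  1  'f'
  17  s[18:],s[15:]  2  'fb'
  18  s[15:],s[11:]  1  'f'
  19  s[11:],s[17:]  1  'f'
  20  s[17:],s[14:]  3  'ffb'
  21  s[14:],s[4:]  1  'f'
  22  s[4:],s[5:]  0  ''
  23  s[5:],s[25:]  1  'g'
  24  s[25:],s[13:]  2  'gf'
  25  s[13:],s[3:]  2  'gf'
  26  s[3:],s[24:]  1  'g'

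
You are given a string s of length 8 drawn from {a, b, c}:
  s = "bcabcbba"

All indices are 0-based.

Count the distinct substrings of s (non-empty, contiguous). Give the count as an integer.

30

sorted suffixes:
  #0 SA[0]=7  'a'
  #1 SA[1]=2  'abcbba'
  #2 SA[2]=6  'ba'
  #3 SA[3]=5  'bba'
  #4 SA[4]=0  'bcabcbba'
  #5 SA[5]=3  'bcbba'
  #6 SA[6]=1  'cabcbba'
  #7 SA[7]=4  'cbba'

SA = [7, 2, 6, 5, 0, 3, 1, 4]
[i] adj suffixes → lcp
  [1] 7/2 → 1 ('a')
  [2] 2/6 → 0 ('')
  [3] 6/5 → 1 ('b')
  [4] 5/0 → 1 ('b')
  [5] 0/3 → 2 ('bc')
  [6] 3/1 → 0 ('')
  [7] 1/4 → 1 ('c')

n(n+1)/2 = 8·9/2 = 36
Σ LCP = 0 + 1 + 0 + 1 + 1 + 2 + 0 + 1 = 6
distinct = 36 − 6 = 30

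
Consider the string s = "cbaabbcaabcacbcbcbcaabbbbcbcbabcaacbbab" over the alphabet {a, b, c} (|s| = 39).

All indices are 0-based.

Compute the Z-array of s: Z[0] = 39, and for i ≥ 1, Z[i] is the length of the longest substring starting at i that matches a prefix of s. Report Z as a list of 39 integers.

Z[0]=39
i=1: outside box; Z[1]=0
i=2: outside box; Z[2]=0
i=3: outside box; Z[3]=0
i=4: outside box; Z[4]=0
i=5: outside box; Z[5]=0
i=6: outside box; Z[6]=1 extend→box=[6,7)
i=7: outside box; Z[7]=0
i=8: outside box; Z[8]=0
i=9: outside box; Z[9]=0
i=10: outside box; Z[10]=1 extend→box=[10,11)
i=11: outside box; Z[11]=0
i=12: outside box; Z[12]=2 extend→box=[12,14)
i=13: min(r-i=1, Z[1]=0)=0; Z[13]=0
i=14: outside box; Z[14]=2 extend→box=[14,16)
i=15: min(r-i=1, Z[1]=0)=0; Z[15]=0
i=16: outside box; Z[16]=2 extend→box=[16,18)
i=17: min(r-i=1, Z[1]=0)=0; Z[17]=0
i=18: outside box; Z[18]=1 extend→box=[18,19)
i=19: outside box; Z[19]=0
i=20: outside box; Z[20]=0
i=21: outside box; Z[21]=0
i=22: outside box; Z[22]=0
i=23: outside box; Z[23]=0
i=24: outside box; Z[24]=0
i=25: outside box; Z[25]=2 extend→box=[25,27)
i=26: min(r-i=1, Z[1]=0)=0; Z[26]=0
i=27: outside box; Z[27]=3 extend→box=[27,30)
i=28: min(r-i=2, Z[1]=0)=0; Z[28]=0
i=29: min(r-i=1, Z[2]=0)=0; Z[29]=0
i=30: outside box; Z[30]=0
i=31: outside box; Z[31]=1 extend→box=[31,32)
i=32: outside box; Z[32]=0
i=33: outside box; Z[33]=0
i=34: outside box; Z[34]=2 extend→box=[34,36)
i=35: min(r-i=1, Z[1]=0)=0; Z[35]=0
i=36: outside box; Z[36]=0
i=37: outside box; Z[37]=0
i=38: outside box; Z[38]=0

[39, 0, 0, 0, 0, 0, 1, 0, 0, 0, 1, 0, 2, 0, 2, 0, 2, 0, 1, 0, 0, 0, 0, 0, 0, 2, 0, 3, 0, 0, 0, 1, 0, 0, 2, 0, 0, 0, 0]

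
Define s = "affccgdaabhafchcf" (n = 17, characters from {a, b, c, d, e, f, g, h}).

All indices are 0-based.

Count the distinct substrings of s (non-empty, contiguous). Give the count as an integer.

sorted suffixes:
  #0 SA[0]=7  'aabhafchcf'
  #1 SA[1]=8  'abhafchcf'
  #2 SA[2]=11  'afchcf'
  #3 SA[3]=0  'affccgdaabhafchcf'
  #4 SA[4]=9  'bhafchcf'
  #5 SA[5]=3  'ccgdaabhafchcf'
  #6 SA[6]=15  'cf'
  #7 SA[7]=4  'cgdaabhafchcf'
  #8 SA[8]=13  'chcf'
  #9 SA[9]=6  'daabhafchcf'
  #10 SA[10]=16  'f'
  #11 SA[11]=2  'fccgdaabhafchcf'
  #12 SA[12]=12  'fchcf'
  #13 SA[13]=1  'ffccgdaabhafchcf'
  #14 SA[14]=5  'gdaabhafchcf'
  #15 SA[15]=10  'hafchcf'
  #16 SA[16]=14  'hcf'

SA = [7, 8, 11, 0, 9, 3, 15, 4, 13, 6, 16, 2, 12, 1, 5, 10, 14]
[i] adj suffixes → lcp
  [1] 7/8 → 1 ('a')
  [2] 8/11 → 1 ('a')
  [3] 11/0 → 2 ('af')
  [4] 0/9 → 0 ('')
  [5] 9/3 → 0 ('')
  [6] 3/15 → 1 ('c')
  [7] 15/4 → 1 ('c')
  [8] 4/13 → 1 ('c')
  [9] 13/6 → 0 ('')
  [10] 6/16 → 0 ('')
  [11] 16/2 → 1 ('f')
  [12] 2/12 → 2 ('fc')
  [13] 12/1 → 1 ('f')
  [14] 1/5 → 0 ('')
  [15] 5/10 → 0 ('')
  [16] 10/14 → 1 ('h')

n(n+1)/2 = 17·18/2 = 153
Σ LCP = 0 + 1 + 1 + 2 + 0 + 0 + 1 + 1 + 1 + 0 + 0 + 1 + 2 + 1 + 0 + 0 + 1 = 12
distinct = 153 − 12 = 141

141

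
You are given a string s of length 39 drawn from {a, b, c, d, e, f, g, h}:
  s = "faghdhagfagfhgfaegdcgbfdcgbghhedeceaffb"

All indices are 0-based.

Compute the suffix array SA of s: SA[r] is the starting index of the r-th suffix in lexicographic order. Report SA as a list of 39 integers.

[15, 35, 6, 9, 1, 38, 21, 26, 33, 19, 24, 18, 23, 31, 4, 34, 32, 30, 16, 14, 8, 0, 37, 22, 36, 11, 20, 25, 17, 13, 7, 10, 2, 27, 5, 3, 29, 12, 28]

rank→(start, suffix):
  0 → (15, 'aegdcgbfdcgbghhedeceaffb')
  1 → (35, 'affb')
  2 → (6, 'agfagfhgfaegdcgbfdcgbghhedeceaffb')
  3 → (9, 'agfhgfaegdcgbfdcgbghhedeceaffb')
  4 → (1, 'aghdhagfagfhgfaegdcgbfdcgbghhedeceaffb')
  5 → (38, 'b')
  6 → (21, 'bfdcgbghhedeceaffb')
  7 → (26, 'bghhedeceaffb')
  8 → (33, 'ceaffb')
  9 → (19, 'cgbfdcgbghhedeceaffb')
  10 → (24, 'cgbghhedeceaffb')
  11 → (18, 'dcgbfdcgbghhedeceaffb')
  12 → (23, 'dcgbghhedeceaffb')
  13 → (31, 'deceaffb')
  14 → (4, 'dhagfagfhgfaegdcgbfdcgbghhedeceaffb')
  15 → (34, 'eaffb')
  16 → (32, 'eceaffb')
  17 → (30, 'edeceaffb')
  18 → (16, 'egdcgbfdcgbghhedeceaffb')
  19 → (14, 'faegdcgbfdcgbghhedeceaffb')
  20 → (8, 'fagfhgfaegdcgbfdcgbghhedeceaffb')
  21 → (0, 'faghdhagfagfhgfaegdcgbfdcgbghhedeceaffb')
  22 → (37, 'fb')
  23 → (22, 'fdcgbghhedeceaffb')
  24 → (36, 'ffb')
  25 → (11, 'fhgfaegdcgbfdcgbghhedeceaffb')
  26 → (20, 'gbfdcgbghhedeceaffb')
  27 → (25, 'gbghhedeceaffb')
  28 → (17, 'gdcgbfdcgbghhedeceaffb')
  29 → (13, 'gfaegdcgbfdcgbghhedeceaffb')
  30 → (7, 'gfagfhgfaegdcgbfdcgbghhedeceaffb')
  31 → (10, 'gfhgfaegdcgbfdcgbghhedeceaffb')
  32 → (2, 'ghdhagfagfhgfaegdcgbfdcgbghhedeceaffb')
  33 → (27, 'ghhedeceaffb')
  34 → (5, 'hagfagfhgfaegdcgbfdcgbghhedeceaffb')
  35 → (3, 'hdhagfagfhgfaegdcgbfdcgbghhedeceaffb')
  36 → (29, 'hedeceaffb')
  37 → (12, 'hgfaegdcgbfdcgbghhedeceaffb')
  38 → (28, 'hhedeceaffb')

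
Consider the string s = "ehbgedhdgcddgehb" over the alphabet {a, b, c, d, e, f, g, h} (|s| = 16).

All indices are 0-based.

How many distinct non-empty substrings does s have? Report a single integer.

rank→(start, suffix):
  0 → (15, 'b')
  1 → (2, 'bgedhdgcddgehb')
  2 → (9, 'cddgehb')
  3 → (10, 'ddgehb')
  4 → (7, 'dgcddgehb')
  5 → (11, 'dgehb')
  6 → (5, 'dhdgcddgehb')
  7 → (4, 'edhdgcddgehb')
  8 → (13, 'ehb')
  9 → (0, 'ehbgedhdgcddgehb')
  10 → (8, 'gcddgehb')
  11 → (3, 'gedhdgcddgehb')
  12 → (12, 'gehb')
  13 → (14, 'hb')
  14 → (1, 'hbgedhdgcddgehb')
  15 → (6, 'hdgcddgehb')

SA = [15, 2, 9, 10, 7, 11, 5, 4, 13, 0, 8, 3, 12, 14, 1, 6]
[i] adj suffixes → lcp
  [1] 15/2 → 1 ('b')
  [2] 2/9 → 0 ('')
  [3] 9/10 → 0 ('')
  [4] 10/7 → 1 ('d')
  [5] 7/11 → 2 ('dg')
  [6] 11/5 → 1 ('d')
  [7] 5/4 → 0 ('')
  [8] 4/13 → 1 ('e')
  [9] 13/0 → 3 ('ehb')
  [10] 0/8 → 0 ('')
  [11] 8/3 → 1 ('g')
  [12] 3/12 → 2 ('ge')
  [13] 12/14 → 0 ('')
  [14] 14/1 → 2 ('hb')
  [15] 1/6 → 1 ('h')

n(n+1)/2 = 16·17/2 = 136
Σ LCP = 0 + 1 + 0 + 0 + 1 + 2 + 1 + 0 + 1 + 3 + 0 + 1 + 2 + 0 + 2 + 1 = 15
distinct = 136 − 15 = 121

121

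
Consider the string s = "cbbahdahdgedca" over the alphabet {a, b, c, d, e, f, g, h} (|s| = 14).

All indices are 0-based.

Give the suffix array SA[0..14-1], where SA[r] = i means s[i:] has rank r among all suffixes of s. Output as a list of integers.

[13, 3, 6, 2, 1, 12, 0, 5, 11, 8, 10, 9, 4, 7]

rank | idx | suffix
   0 |  13 | a
   1 |   3 | ahdahdgedca
   2 |   6 | ahdgedca
   3 |   2 | bahdahdgedca
   4 |   1 | bbahdahdgedca
   5 |  12 | ca
   6 |   0 | cbbahdahdgedca
   7 |   5 | dahdgedca
   8 |  11 | dca
   9 |   8 | dgedca
  10 |  10 | edca
  11 |   9 | gedca
  12 |   4 | hdahdgedca
  13 |   7 | hdgedca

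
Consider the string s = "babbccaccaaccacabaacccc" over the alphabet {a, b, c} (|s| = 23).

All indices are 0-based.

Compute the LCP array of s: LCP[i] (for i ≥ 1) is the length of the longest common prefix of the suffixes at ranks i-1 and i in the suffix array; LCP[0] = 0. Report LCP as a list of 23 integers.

[0, 4, 1, 2, 1, 2, 4, 3, 0, 2, 1, 1, 0, 1, 2, 2, 3, 1, 2, 3, 4, 2, 3]

sorted suffixes:
  #0 SA[0]=9  'aaccacabaacccc'
  #1 SA[1]=17  'aacccc'
  #2 SA[2]=15  'abaacccc'
  #3 SA[3]=1  'abbccaccaaccacabaacccc'
  #4 SA[4]=13  'acabaacccc'
  #5 SA[5]=6  'accaaccacabaacccc'
  #6 SA[6]=10  'accacabaacccc'
  #7 SA[7]=18  'acccc'
  #8 SA[8]=16  'baacccc'
  #9 SA[9]=0  'babbccaccaaccacabaacccc'
  #10 SA[10]=2  'bbccaccaaccacabaacccc'
  #11 SA[11]=3  'bccaccaaccacabaacccc'
  #12 SA[12]=22  'c'
  #13 SA[13]=8  'caaccacabaacccc'
  #14 SA[14]=14  'cabaacccc'
  #15 SA[15]=12  'cacabaacccc'
  #16 SA[16]=5  'caccaaccacabaacccc'
  #17 SA[17]=21  'cc'
  #18 SA[18]=7  'ccaaccacabaacccc'
  #19 SA[19]=11  'ccacabaacccc'
  #20 SA[20]=4  'ccaccaaccacabaacccc'
  #21 SA[21]=20  'ccc'
  #22 SA[22]=19  'cccc'

SA = [9, 17, 15, 1, 13, 6, 10, 18, 16, 0, 2, 3, 22, 8, 14, 12, 5, 21, 7, 11, 4, 20, 19]
[i] adj suffixes → lcp
  [1] 9/17 → 4 ('aacc')
  [2] 17/15 → 1 ('a')
  [3] 15/1 → 2 ('ab')
  [4] 1/13 → 1 ('a')
  [5] 13/6 → 2 ('ac')
  [6] 6/10 → 4 ('acca')
  [7] 10/18 → 3 ('acc')
  [8] 18/16 → 0 ('')
  [9] 16/0 → 2 ('ba')
  [10] 0/2 → 1 ('b')
  [11] 2/3 → 1 ('b')
  [12] 3/22 → 0 ('')
  [13] 22/8 → 1 ('c')
  [14] 8/14 → 2 ('ca')
  [15] 14/12 → 2 ('ca')
  [16] 12/5 → 3 ('cac')
  [17] 5/21 → 1 ('c')
  [18] 21/7 → 2 ('cc')
  [19] 7/11 → 3 ('cca')
  [20] 11/4 → 4 ('ccac')
  [21] 4/20 → 2 ('cc')
  [22] 20/19 → 3 ('ccc')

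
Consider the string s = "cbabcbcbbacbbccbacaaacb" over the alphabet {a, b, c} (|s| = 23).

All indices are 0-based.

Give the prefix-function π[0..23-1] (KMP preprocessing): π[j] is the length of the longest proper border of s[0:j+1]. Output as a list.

[0, 0, 0, 0, 1, 2, 1, 2, 0, 0, 1, 2, 0, 1, 1, 2, 3, 1, 0, 0, 0, 1, 2]

π[0] = 0
j=1 s[j]='b': π[1]=0 (border '')
j=2 s[j]='a': π[2]=0 (border '')
j=3 s[j]='b': π[3]=0 (border '')
j=4 s[j]='c': π[4]=1 (border 'c')
j=5 s[j]='b': π[5]=2 (border 'cb')
j=6 s[j]='c': k: 2→0; π[6]=1 (border 'c')
j=7 s[j]='b': π[7]=2 (border 'cb')
j=8 s[j]='b': k: 2→0; π[8]=0 (border '')
j=9 s[j]='a': π[9]=0 (border '')
j=10 s[j]='c': π[10]=1 (border 'c')
j=11 s[j]='b': π[11]=2 (border 'cb')
j=12 s[j]='b': k: 2→0; π[12]=0 (border '')
j=13 s[j]='c': π[13]=1 (border 'c')
j=14 s[j]='c': k: 1→0; π[14]=1 (border 'c')
j=15 s[j]='b': π[15]=2 (border 'cb')
j=16 s[j]='a': π[16]=3 (border 'cba')
j=17 s[j]='c': k: 3→0; π[17]=1 (border 'c')
j=18 s[j]='a': k: 1→0; π[18]=0 (border '')
j=19 s[j]='a': π[19]=0 (border '')
j=20 s[j]='a': π[20]=0 (border '')
j=21 s[j]='c': π[21]=1 (border 'c')
j=22 s[j]='b': π[22]=2 (border 'cb')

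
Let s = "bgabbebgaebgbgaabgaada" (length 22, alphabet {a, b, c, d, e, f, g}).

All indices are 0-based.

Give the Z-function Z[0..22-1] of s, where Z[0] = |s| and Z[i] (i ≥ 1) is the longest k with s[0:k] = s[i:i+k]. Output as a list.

[22, 0, 0, 1, 1, 0, 3, 0, 0, 0, 2, 0, 3, 0, 0, 0, 3, 0, 0, 0, 0, 0]

Z[0]=22
i=1: i≥r, start 0; Z[1]=0
i=2: i≥r, start 0; Z[2]=0
i=3: i≥r, start 0; Z[3]=1 scan→box=[3,4)
i=4: i≥r, start 0; Z[4]=1 scan→box=[4,5)
i=5: i≥r, start 0; Z[5]=0
i=6: i≥r, start 0; Z[6]=3 scan→box=[6,9)
i=7: min(r-i=2, Z[1]=0)=0; Z[7]=0
i=8: min(r-i=1, Z[2]=0)=0; Z[8]=0
i=9: i≥r, start 0; Z[9]=0
i=10: i≥r, start 0; Z[10]=2 scan→box=[10,12)
i=11: min(r-i=1, Z[1]=0)=0; Z[11]=0
i=12: i≥r, start 0; Z[12]=3 scan→box=[12,15)
i=13: min(r-i=2, Z[1]=0)=0; Z[13]=0
i=14: min(r-i=1, Z[2]=0)=0; Z[14]=0
i=15: i≥r, start 0; Z[15]=0
i=16: i≥r, start 0; Z[16]=3 scan→box=[16,19)
i=17: min(r-i=2, Z[1]=0)=0; Z[17]=0
i=18: min(r-i=1, Z[2]=0)=0; Z[18]=0
i=19: i≥r, start 0; Z[19]=0
i=20: i≥r, start 0; Z[20]=0
i=21: i≥r, start 0; Z[21]=0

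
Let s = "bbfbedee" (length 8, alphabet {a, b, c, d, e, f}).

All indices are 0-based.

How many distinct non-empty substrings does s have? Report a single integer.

32

rank→(start, suffix):
  0 → (0, 'bbfbedee')
  1 → (3, 'bedee')
  2 → (1, 'bfbedee')
  3 → (5, 'dee')
  4 → (7, 'e')
  5 → (4, 'edee')
  6 → (6, 'ee')
  7 → (2, 'fbedee')

SA = [0, 3, 1, 5, 7, 4, 6, 2]
[i] adj suffixes → lcp
  [1] 0/3 → 1 ('b')
  [2] 3/1 → 1 ('b')
  [3] 1/5 → 0 ('')
  [4] 5/7 → 0 ('')
  [5] 7/4 → 1 ('e')
  [6] 4/6 → 1 ('e')
  [7] 6/2 → 0 ('')

n(n+1)/2 = 8·9/2 = 36
Σ LCP = 0 + 1 + 1 + 0 + 0 + 1 + 1 + 0 = 4
distinct = 36 − 4 = 32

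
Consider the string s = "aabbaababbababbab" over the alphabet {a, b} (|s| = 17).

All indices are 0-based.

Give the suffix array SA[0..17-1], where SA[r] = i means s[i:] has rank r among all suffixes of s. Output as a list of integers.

[4, 0, 15, 10, 5, 1, 12, 7, 16, 3, 14, 9, 11, 6, 2, 13, 8]

rank | idx | suffix
   0 |   4 | aababbababbab
   1 |   0 | aabbaababbababbab
   2 |  15 | ab
   3 |  10 | ababbab
   4 |   5 | ababbababbab
   5 |   1 | abbaababbababbab
   6 |  12 | abbab
   7 |   7 | abbababbab
   8 |  16 | b
   9 |   3 | baababbababbab
  10 |  14 | bab
  11 |   9 | bababbab
  12 |  11 | babbab
  13 |   6 | babbababbab
  14 |   2 | bbaababbababbab
  15 |  13 | bbab
  16 |   8 | bbababbab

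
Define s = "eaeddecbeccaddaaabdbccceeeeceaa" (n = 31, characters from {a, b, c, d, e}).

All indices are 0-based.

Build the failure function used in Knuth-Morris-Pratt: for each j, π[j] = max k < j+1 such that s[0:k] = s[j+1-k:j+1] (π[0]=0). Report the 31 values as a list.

[0, 0, 1, 0, 0, 1, 0, 0, 1, 0, 0, 0, 0, 0, 0, 0, 0, 0, 0, 0, 0, 0, 0, 1, 1, 1, 1, 0, 1, 2, 0]

π[0] = 0
j=1 s[j]='a': π[1]=0 (border '')
j=2 s[j]='e': π[2]=1 (border 'e')
j=3 s[j]='d': k: 1→0; π[3]=0 (border '')
j=4 s[j]='d': π[4]=0 (border '')
j=5 s[j]='e': π[5]=1 (border 'e')
j=6 s[j]='c': k: 1→0; π[6]=0 (border '')
j=7 s[j]='b': π[7]=0 (border '')
j=8 s[j]='e': π[8]=1 (border 'e')
j=9 s[j]='c': k: 1→0; π[9]=0 (border '')
j=10 s[j]='c': π[10]=0 (border '')
j=11 s[j]='a': π[11]=0 (border '')
j=12 s[j]='d': π[12]=0 (border '')
j=13 s[j]='d': π[13]=0 (border '')
j=14 s[j]='a': π[14]=0 (border '')
j=15 s[j]='a': π[15]=0 (border '')
j=16 s[j]='a': π[16]=0 (border '')
j=17 s[j]='b': π[17]=0 (border '')
j=18 s[j]='d': π[18]=0 (border '')
j=19 s[j]='b': π[19]=0 (border '')
j=20 s[j]='c': π[20]=0 (border '')
j=21 s[j]='c': π[21]=0 (border '')
j=22 s[j]='c': π[22]=0 (border '')
j=23 s[j]='e': π[23]=1 (border 'e')
j=24 s[j]='e': k: 1→0; π[24]=1 (border 'e')
j=25 s[j]='e': k: 1→0; π[25]=1 (border 'e')
j=26 s[j]='e': k: 1→0; π[26]=1 (border 'e')
j=27 s[j]='c': k: 1→0; π[27]=0 (border '')
j=28 s[j]='e': π[28]=1 (border 'e')
j=29 s[j]='a': π[29]=2 (border 'ea')
j=30 s[j]='a': k: 2→0; π[30]=0 (border '')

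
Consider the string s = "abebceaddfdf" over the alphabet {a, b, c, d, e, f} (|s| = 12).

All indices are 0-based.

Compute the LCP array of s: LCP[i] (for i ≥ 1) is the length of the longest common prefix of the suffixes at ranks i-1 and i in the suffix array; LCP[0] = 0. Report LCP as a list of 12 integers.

sorted suffixes:
  #0 SA[0]=0  'abebceaddfdf'
  #1 SA[1]=6  'addfdf'
  #2 SA[2]=3  'bceaddfdf'
  #3 SA[3]=1  'bebceaddfdf'
  #4 SA[4]=4  'ceaddfdf'
  #5 SA[5]=7  'ddfdf'
  #6 SA[6]=10  'df'
  #7 SA[7]=8  'dfdf'
  #8 SA[8]=5  'eaddfdf'
  #9 SA[9]=2  'ebceaddfdf'
  #10 SA[10]=11  'f'
  #11 SA[11]=9  'fdf'

SA = [0, 6, 3, 1, 4, 7, 10, 8, 5, 2, 11, 9]
[i] adj suffixes → lcp
  [1] 0/6 → 1 ('a')
  [2] 6/3 → 0 ('')
  [3] 3/1 → 1 ('b')
  [4] 1/4 → 0 ('')
  [5] 4/7 → 0 ('')
  [6] 7/10 → 1 ('d')
  [7] 10/8 → 2 ('df')
  [8] 8/5 → 0 ('')
  [9] 5/2 → 1 ('e')
  [10] 2/11 → 0 ('')
  [11] 11/9 → 1 ('f')

[0, 1, 0, 1, 0, 0, 1, 2, 0, 1, 0, 1]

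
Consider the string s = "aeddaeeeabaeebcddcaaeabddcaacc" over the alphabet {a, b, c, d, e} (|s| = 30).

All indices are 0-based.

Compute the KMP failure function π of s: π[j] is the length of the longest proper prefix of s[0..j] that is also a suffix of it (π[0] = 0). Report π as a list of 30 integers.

π[0] = 0
j=1 s[j]='e': π[1]=0 (border '')
j=2 s[j]='d': π[2]=0 (border '')
j=3 s[j]='d': π[3]=0 (border '')
j=4 s[j]='a': π[4]=1 (border 'a')
j=5 s[j]='e': π[5]=2 (border 'ae')
j=6 s[j]='e': k: 2→0; π[6]=0 (border '')
j=7 s[j]='e': π[7]=0 (border '')
j=8 s[j]='a': π[8]=1 (border 'a')
j=9 s[j]='b': k: 1→0; π[9]=0 (border '')
j=10 s[j]='a': π[10]=1 (border 'a')
j=11 s[j]='e': π[11]=2 (border 'ae')
j=12 s[j]='e': k: 2→0; π[12]=0 (border '')
j=13 s[j]='b': π[13]=0 (border '')
j=14 s[j]='c': π[14]=0 (border '')
j=15 s[j]='d': π[15]=0 (border '')
j=16 s[j]='d': π[16]=0 (border '')
j=17 s[j]='c': π[17]=0 (border '')
j=18 s[j]='a': π[18]=1 (border 'a')
j=19 s[j]='a': k: 1→0; π[19]=1 (border 'a')
j=20 s[j]='e': π[20]=2 (border 'ae')
j=21 s[j]='a': k: 2→0; π[21]=1 (border 'a')
j=22 s[j]='b': k: 1→0; π[22]=0 (border '')
j=23 s[j]='d': π[23]=0 (border '')
j=24 s[j]='d': π[24]=0 (border '')
j=25 s[j]='c': π[25]=0 (border '')
j=26 s[j]='a': π[26]=1 (border 'a')
j=27 s[j]='a': k: 1→0; π[27]=1 (border 'a')
j=28 s[j]='c': k: 1→0; π[28]=0 (border '')
j=29 s[j]='c': π[29]=0 (border '')

[0, 0, 0, 0, 1, 2, 0, 0, 1, 0, 1, 2, 0, 0, 0, 0, 0, 0, 1, 1, 2, 1, 0, 0, 0, 0, 1, 1, 0, 0]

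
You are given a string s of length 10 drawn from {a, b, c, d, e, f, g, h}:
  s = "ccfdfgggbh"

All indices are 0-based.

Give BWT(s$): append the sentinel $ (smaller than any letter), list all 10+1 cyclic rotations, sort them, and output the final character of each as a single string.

rank  rotation     last
    0  $ccfdfgggbh  h
    1  bh$ccfdfggg  g
    2  ccfdfgggbh$  $
    3  cfdfgggbh$c  c
    4  dfgggbh$ccf  f
    5  fdfgggbh$cc  c
    6  fgggbh$ccfd  d
    7  gbh$ccfdfgg  g
    8  ggbh$ccfdfg  g
    9  gggbh$ccfdf  f
   10  h$ccfdfgggb  b

hg$cfcdggfb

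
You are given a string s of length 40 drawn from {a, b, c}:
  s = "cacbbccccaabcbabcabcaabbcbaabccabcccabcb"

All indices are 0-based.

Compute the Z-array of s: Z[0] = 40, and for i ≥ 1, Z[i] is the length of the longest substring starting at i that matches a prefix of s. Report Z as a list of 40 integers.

[40, 0, 1, 0, 0, 1, 1, 1, 2, 0, 0, 0, 1, 0, 0, 0, 2, 0, 0, 2, 0, 0, 0, 0, 1, 0, 0, 0, 0, 1, 2, 0, 0, 1, 1, 2, 0, 0, 1, 0]

Z[0]=40
i=1: outside box; Z[1]=0
i=2: outside box; Z[2]=1 grow→box=[2,3)
i=3: outside box; Z[3]=0
i=4: outside box; Z[4]=0
i=5: outside box; Z[5]=1 grow→box=[5,6)
i=6: outside box; Z[6]=1 grow→box=[6,7)
i=7: outside box; Z[7]=1 grow→box=[7,8)
i=8: outside box; Z[8]=2 grow→box=[8,10)
i=9: min(r-i=1, Z[1]=0)=0; Z[9]=0
i=10: outside box; Z[10]=0
i=11: outside box; Z[11]=0
i=12: outside box; Z[12]=1 grow→box=[12,13)
i=13: outside box; Z[13]=0
i=14: outside box; Z[14]=0
i=15: outside box; Z[15]=0
i=16: outside box; Z[16]=2 grow→box=[16,18)
i=17: min(r-i=1, Z[1]=0)=0; Z[17]=0
i=18: outside box; Z[18]=0
i=19: outside box; Z[19]=2 grow→box=[19,21)
i=20: min(r-i=1, Z[1]=0)=0; Z[20]=0
i=21: outside box; Z[21]=0
i=22: outside box; Z[22]=0
i=23: outside box; Z[23]=0
i=24: outside box; Z[24]=1 grow→box=[24,25)
i=25: outside box; Z[25]=0
i=26: outside box; Z[26]=0
i=27: outside box; Z[27]=0
i=28: outside box; Z[28]=0
i=29: outside box; Z[29]=1 grow→box=[29,30)
i=30: outside box; Z[30]=2 grow→box=[30,32)
i=31: min(r-i=1, Z[1]=0)=0; Z[31]=0
i=32: outside box; Z[32]=0
i=33: outside box; Z[33]=1 grow→box=[33,34)
i=34: outside box; Z[34]=1 grow→box=[34,35)
i=35: outside box; Z[35]=2 grow→box=[35,37)
i=36: min(r-i=1, Z[1]=0)=0; Z[36]=0
i=37: outside box; Z[37]=0
i=38: outside box; Z[38]=1 grow→box=[38,39)
i=39: outside box; Z[39]=0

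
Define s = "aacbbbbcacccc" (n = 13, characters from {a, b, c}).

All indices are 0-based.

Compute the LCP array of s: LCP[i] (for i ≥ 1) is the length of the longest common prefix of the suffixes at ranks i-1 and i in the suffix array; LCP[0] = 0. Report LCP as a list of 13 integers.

rank | idx | suffix
   0 |   0 | aacbbbbcacccc
   1 |   1 | acbbbbcacccc
   2 |   8 | acccc
   3 |   3 | bbbbcacccc
   4 |   4 | bbbcacccc
   5 |   5 | bbcacccc
   6 |   6 | bcacccc
   7 |  12 | c
   8 |   7 | cacccc
   9 |   2 | cbbbbcacccc
  10 |  11 | cc
  11 |  10 | ccc
  12 |   9 | cccc

SA = [0, 1, 8, 3, 4, 5, 6, 12, 7, 2, 11, 10, 9]
rank  pair      lcp
   1  s[0:],s[1:]  1  'a'
   2  s[1:],s[8:]  2  'ac'
   3  s[8:],s[3:]  0  ''
   4  s[3:],s[4:]  3  'bbb'
   5  s[4:],s[5:]  2  'bb'
   6  s[5:],s[6:]  1  'b'
   7  s[6:],s[12:]  0  ''
   8  s[12:],s[7:]  1  'c'
   9  s[7:],s[2:]  1  'c'
  10  s[2:],s[11:]  1  'c'
  11  s[11:],s[10:]  2  'cc'
  12  s[10:],s[9:]  3  'ccc'

[0, 1, 2, 0, 3, 2, 1, 0, 1, 1, 1, 2, 3]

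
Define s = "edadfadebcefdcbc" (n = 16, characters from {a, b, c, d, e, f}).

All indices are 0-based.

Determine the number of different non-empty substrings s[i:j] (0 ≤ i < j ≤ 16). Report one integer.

rank | idx | suffix
   0 |   5 | adebcefdcbc
   1 |   2 | adfadebcefdcbc
   2 |  14 | bc
   3 |   8 | bcefdcbc
   4 |  15 | c
   5 |  13 | cbc
   6 |   9 | cefdcbc
   7 |   1 | dadfadebcefdcbc
   8 |  12 | dcbc
   9 |   6 | debcefdcbc
  10 |   3 | dfadebcefdcbc
  11 |   7 | ebcefdcbc
  12 |   0 | edadfadebcefdcbc
  13 |  10 | efdcbc
  14 |   4 | fadebcefdcbc
  15 |  11 | fdcbc

SA = [5, 2, 14, 8, 15, 13, 9, 1, 12, 6, 3, 7, 0, 10, 4, 11]
i: (SA[i-1],SA[i]) lcp shared
  1: (5,2) 2 'ad'
  2: (2,14) 0 ''
  3: (14,8) 2 'bc'
  4: (8,15) 0 ''
  5: (15,13) 1 'c'
  6: (13,9) 1 'c'
  7: (9,1) 0 ''
  8: (1,12) 1 'd'
  9: (12,6) 1 'd'
  10: (6,3) 1 'd'
  11: (3,7) 0 ''
  12: (7,0) 1 'e'
  13: (0,10) 1 'e'
  14: (10,4) 0 ''
  15: (4,11) 1 'f'

n(n+1)/2 = 16·17/2 = 136
Σ LCP = 0 + 2 + 0 + 2 + 0 + 1 + 1 + 0 + 1 + 1 + 1 + 0 + 1 + 1 + 0 + 1 = 12
distinct = 136 − 12 = 124

124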